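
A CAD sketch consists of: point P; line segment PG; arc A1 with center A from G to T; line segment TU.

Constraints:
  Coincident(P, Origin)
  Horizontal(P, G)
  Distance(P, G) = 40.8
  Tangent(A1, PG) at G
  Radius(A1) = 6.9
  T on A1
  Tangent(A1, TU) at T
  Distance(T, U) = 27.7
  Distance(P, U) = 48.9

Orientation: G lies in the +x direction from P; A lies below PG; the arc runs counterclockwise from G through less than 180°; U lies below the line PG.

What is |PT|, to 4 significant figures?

34.62

Checks: ∠(AG, GP) = 90.00° ✓; |AT| = 6.900 ✓; ∠(AT, TU) = 90.00° ✓; |TU| = 27.70 ✓; |PU| = 48.90 ✓.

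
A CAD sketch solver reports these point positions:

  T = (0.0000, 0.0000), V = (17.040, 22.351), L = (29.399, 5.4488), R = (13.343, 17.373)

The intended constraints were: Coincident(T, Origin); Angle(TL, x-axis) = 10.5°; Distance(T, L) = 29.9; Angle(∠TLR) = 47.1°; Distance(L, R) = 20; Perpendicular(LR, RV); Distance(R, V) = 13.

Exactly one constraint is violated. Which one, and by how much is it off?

Distance(R, V) = 13 — off by 6.80.

T = (0.00, 0.00) ✓; TL at 10.50° ✓; |TL| = 29.90 ✓; ∠TLR = 47.10° ✓; |LR| = 20.00 ✓; ∠(LR, RV) = 90.00° ✓; |RV| = 6.201 ✗.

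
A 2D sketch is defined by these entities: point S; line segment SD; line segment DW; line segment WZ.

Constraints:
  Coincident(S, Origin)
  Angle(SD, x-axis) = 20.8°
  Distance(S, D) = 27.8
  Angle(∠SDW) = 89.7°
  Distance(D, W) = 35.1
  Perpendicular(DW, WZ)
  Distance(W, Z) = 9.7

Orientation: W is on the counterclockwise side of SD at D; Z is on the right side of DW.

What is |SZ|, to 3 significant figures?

51.3

S is at the origin; SD runs at 20.8° with length 27.8, so D = 27.8·(cos 20.8°, sin 20.8°) = (26.0, 9.87). ∠SDW = 89.7°, so DW runs at 20.8° + (180° − 89.7°) = 111° from the x-axis; with |DW| = 35.1, W = D + 35.1·(cos 111°, sin 111°) = (13.4, 42.6). DW ⟂ WZ; with |WZ| = 9.7 on the right of DW, Z = W + 9.7·(0.933, 0.360) = (22.4, 46.1). Then |SZ| = |Z − S| = 51.3.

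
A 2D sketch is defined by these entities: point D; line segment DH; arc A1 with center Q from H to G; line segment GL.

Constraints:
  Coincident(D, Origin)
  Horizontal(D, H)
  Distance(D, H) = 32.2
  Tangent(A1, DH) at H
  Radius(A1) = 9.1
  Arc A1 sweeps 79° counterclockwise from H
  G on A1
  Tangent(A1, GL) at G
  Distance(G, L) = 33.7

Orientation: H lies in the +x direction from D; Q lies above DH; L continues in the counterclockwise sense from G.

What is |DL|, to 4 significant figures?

62.43

On A1, H sits at bearing -90° from Q; a 79° counterclockwise sweep puts G at bearing -11°, so G = Q + 9.1·(cos -11°, sin -11°) = (41.13, 7.364). Since A1 is tangent to GL there, QG ⟂ GL, so GL runs along (−sin -11°, cos -11°); with |GL| = 33.7, L = (47.56, 40.44). Then |DL| = |L − D| = 62.43.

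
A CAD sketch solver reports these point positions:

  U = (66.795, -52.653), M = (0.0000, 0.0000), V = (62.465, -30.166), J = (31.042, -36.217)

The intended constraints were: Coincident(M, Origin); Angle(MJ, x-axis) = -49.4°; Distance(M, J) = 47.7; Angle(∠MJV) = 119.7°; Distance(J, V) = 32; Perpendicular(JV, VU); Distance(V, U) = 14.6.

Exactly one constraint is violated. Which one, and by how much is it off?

Distance(V, U) = 14.6 — off by 8.30.

M = (0.00, 0.00) ✓; MJ at -49.40° ✓; |MJ| = 47.70 ✓; ∠MJV = 119.7° ✓; |JV| = 32.00 ✓; ∠(JV, VU) = 90.00° ✓; |VU| = 22.90 ✗.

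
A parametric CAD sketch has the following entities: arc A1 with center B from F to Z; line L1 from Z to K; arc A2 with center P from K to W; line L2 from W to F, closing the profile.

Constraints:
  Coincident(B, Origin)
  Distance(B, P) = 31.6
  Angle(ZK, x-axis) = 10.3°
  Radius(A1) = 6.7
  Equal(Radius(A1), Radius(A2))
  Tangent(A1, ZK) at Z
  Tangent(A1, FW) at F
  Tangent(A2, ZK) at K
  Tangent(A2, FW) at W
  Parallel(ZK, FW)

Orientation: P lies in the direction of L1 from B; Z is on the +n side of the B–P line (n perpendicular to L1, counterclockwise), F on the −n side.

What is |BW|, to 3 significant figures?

32.3

Tangency of A1 to both parallel lines with radius 6.7 puts Z and F at B ± 6.7·n: Z = (-1.20, 6.59), F = (1.20, -6.59). Equal radii place K and W the same way about P: K = P + 6.7·n = (29.9, 12.2), W = P − 6.7·n = (32.3, -0.942). Then |BW| = |W − B| = 32.3.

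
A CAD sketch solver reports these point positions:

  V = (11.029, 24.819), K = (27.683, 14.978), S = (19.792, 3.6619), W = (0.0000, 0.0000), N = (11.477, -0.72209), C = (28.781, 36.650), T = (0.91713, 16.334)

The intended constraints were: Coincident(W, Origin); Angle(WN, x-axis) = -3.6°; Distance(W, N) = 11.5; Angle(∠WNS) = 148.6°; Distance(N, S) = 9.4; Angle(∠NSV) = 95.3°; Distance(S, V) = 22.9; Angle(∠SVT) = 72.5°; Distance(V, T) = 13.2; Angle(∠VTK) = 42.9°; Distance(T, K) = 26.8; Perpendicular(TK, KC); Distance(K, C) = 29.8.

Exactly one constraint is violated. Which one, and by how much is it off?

Distance(K, C) = 29.8 — off by 8.10.

W = (0.00, 0.00) ✓; WN at -3.600° ✓; |WN| = 11.50 ✓; ∠WNS = 148.6° ✓; |NS| = 9.400 ✓; ∠NSV = 95.30° ✓; |SV| = 22.90 ✓; ∠SVT = 72.50° ✓; |VT| = 13.20 ✓; ∠VTK = 42.90° ✓; |TK| = 26.80 ✓; ∠(TK, KC) = 90.00° ✓; |KC| = 21.70 ✗.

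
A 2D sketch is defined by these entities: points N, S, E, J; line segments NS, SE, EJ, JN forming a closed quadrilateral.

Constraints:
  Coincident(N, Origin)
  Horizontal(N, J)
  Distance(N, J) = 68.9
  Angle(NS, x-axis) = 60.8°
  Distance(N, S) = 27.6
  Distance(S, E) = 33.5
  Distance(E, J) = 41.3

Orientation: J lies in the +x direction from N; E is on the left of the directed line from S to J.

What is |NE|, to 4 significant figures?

56.78

Checks: |SE| = 33.50 ✓; |EJ| = 41.30 ✓.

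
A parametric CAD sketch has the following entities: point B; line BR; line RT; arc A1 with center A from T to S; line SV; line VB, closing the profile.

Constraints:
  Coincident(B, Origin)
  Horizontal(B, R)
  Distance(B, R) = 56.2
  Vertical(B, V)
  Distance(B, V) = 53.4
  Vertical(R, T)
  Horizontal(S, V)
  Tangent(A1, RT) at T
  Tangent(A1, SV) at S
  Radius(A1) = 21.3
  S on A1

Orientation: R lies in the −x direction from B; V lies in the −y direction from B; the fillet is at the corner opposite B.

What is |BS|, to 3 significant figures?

63.8

B is at the origin; BR is horizontal with |BR| = 56.2 and R on the −x side, so R = (-56.2, 0.00). B and V share the same x with |BV| = 53.4 and V on the −y side, so V = (0.00, -53.4). The virtual corner opposite B is at (-56.2, -53.4). The tangent condition forces AT to be normal to RT and since A1 is tangent to SV there, AS ⟂ SV, with radius 21.3, so the center A sits 21.3 in from both sides at A = (-34.9, -32.1). That places the tangent points at T = (-56.2, -32.1) on RT and S = (-34.9, -53.4) on SV. Then |BS| = |S − B| = 63.8.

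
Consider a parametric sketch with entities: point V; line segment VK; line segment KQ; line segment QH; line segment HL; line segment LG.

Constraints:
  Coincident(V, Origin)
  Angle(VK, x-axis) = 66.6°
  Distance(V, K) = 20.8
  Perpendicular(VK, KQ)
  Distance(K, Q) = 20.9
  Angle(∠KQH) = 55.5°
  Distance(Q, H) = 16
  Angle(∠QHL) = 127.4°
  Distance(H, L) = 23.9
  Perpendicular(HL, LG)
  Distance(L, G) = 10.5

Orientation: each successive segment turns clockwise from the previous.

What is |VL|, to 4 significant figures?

13.63

V is at the origin; VK runs at 66.6° with length 20.8, so K = (8.261, 19.09). VK is perpendicular to KQ, so KQ runs at -23.40°; with |KQ| = 20.9, Q = (27.44, 10.79). ∠KQH = 55.5° gives QH at -147.9° from the x-axis; with |QH| = 16.0, H = (13.89, 2.287). ∠QHL = 127.4° gives HL at 159.5° from the x-axis; with |HL| = 23.9, L = (-8.499, 10.66). Then |VL| = |L − V| = 13.63.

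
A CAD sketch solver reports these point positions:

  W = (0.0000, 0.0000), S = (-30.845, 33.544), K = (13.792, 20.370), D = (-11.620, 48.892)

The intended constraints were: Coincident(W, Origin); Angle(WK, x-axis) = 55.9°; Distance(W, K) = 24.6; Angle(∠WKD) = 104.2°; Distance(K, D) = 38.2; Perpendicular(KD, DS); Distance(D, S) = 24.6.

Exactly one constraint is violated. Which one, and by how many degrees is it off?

Perpendicular(KD, DS) — off by 3.10°.

W = (0.00, 0.00) ✓; WK at 55.90° ✓; |WK| = 24.60 ✓; ∠WKD = 104.2° ✓; |KD| = 38.20 ✓; ∠(KD, DS) = 86.90° ✗; |DS| = 24.60 ✓.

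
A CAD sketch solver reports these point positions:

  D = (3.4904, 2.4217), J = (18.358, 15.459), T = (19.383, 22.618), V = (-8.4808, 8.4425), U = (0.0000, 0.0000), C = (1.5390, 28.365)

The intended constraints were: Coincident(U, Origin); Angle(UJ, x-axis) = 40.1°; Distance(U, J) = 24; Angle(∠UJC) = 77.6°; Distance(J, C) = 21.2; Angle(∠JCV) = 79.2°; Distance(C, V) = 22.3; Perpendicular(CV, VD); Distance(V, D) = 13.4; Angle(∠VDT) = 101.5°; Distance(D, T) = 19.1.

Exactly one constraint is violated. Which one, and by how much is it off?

Distance(D, T) = 19.1 — off by 6.60.

U = (0.00, 0.00) ✓; UJ at 40.10° ✓; |UJ| = 24.00 ✓; ∠UJC = 77.60° ✓; |JC| = 21.20 ✓; ∠JCV = 79.20° ✓; |CV| = 22.30 ✓; ∠(CV, VD) = 90.00° ✓; |VD| = 13.40 ✓; ∠VDT = 101.5° ✓; |DT| = 25.70 ✗.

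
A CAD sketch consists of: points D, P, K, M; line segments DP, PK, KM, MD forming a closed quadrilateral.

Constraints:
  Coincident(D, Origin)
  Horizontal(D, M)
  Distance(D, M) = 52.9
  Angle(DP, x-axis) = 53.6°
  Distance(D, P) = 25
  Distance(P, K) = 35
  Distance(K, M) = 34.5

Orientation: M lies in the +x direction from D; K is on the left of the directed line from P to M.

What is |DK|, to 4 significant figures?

57.98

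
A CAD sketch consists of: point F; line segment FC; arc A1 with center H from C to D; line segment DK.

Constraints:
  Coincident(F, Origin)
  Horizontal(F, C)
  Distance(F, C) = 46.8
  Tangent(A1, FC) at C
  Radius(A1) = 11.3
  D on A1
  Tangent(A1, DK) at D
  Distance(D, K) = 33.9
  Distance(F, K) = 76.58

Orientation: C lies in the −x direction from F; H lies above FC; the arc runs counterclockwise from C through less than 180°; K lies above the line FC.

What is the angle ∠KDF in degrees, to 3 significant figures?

163°

F is at the origin; F and C share the same y with |FC| = 46.8 and C on the −x side, so C = (-46.8, 0.00). A1 meets FC tangentially, so HC is at right angles to FC, so H = C + (0, 11.3) = (-46.8, 11.3). Since HD ⟂ DK (tangency), |HK| = √(11.3² + 33.9²) = 35.7 regardless of where D sits on A1. So K lies on both circle(F, 76.58) and circle(H, 35.7); the above-FC intersection is K = (-63.4, 42.9). D is the foot of the tangent from K: D = (-39.0, 19.4).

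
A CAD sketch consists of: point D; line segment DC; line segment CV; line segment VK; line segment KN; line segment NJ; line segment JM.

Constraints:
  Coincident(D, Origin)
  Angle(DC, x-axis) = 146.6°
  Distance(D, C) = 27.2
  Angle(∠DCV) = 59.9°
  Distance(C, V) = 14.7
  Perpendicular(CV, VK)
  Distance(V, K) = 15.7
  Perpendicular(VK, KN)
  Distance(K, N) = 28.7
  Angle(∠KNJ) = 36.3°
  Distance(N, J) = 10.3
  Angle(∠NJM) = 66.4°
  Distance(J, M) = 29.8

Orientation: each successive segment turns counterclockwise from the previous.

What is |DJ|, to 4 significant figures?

23.83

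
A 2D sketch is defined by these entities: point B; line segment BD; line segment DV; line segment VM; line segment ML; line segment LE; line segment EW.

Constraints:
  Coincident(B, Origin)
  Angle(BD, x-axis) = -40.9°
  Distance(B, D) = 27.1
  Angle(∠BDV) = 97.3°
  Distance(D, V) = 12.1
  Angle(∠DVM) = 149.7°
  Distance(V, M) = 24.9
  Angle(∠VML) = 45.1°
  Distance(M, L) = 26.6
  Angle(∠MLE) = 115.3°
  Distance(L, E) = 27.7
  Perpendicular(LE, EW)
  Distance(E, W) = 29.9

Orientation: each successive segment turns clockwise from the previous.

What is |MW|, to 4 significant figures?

39.50

∠MLE = 115.3° gives LE at 6.500° from the x-axis; with |LE| = 27.7, E = (27.52, -10.46). The perpendicularity gives EW at right angles to LE, so EW runs at -83.50°; with |EW| = 29.9, W = (30.91, -40.17). Then |MW| = |W − M| = 39.50.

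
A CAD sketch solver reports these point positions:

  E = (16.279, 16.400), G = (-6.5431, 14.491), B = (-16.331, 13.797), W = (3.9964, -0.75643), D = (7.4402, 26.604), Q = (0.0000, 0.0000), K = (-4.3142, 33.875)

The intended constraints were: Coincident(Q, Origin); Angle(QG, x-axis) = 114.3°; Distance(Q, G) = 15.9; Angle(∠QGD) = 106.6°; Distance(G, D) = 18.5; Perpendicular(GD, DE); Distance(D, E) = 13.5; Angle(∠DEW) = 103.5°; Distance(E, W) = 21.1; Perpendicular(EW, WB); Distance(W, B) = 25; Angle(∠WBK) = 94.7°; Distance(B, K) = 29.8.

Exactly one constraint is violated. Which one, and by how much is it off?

Distance(B, K) = 29.8 — off by 6.40.

Q = (0.00, 0.00) ✓; QG at 114.3° ✓; |QG| = 15.90 ✓; ∠QGD = 106.6° ✓; |GD| = 18.50 ✓; ∠(GD, DE) = 90.00° ✓; |DE| = 13.50 ✓; ∠DEW = 103.5° ✓; |EW| = 21.10 ✓; ∠(EW, WB) = 90.00° ✓; |WB| = 25.00 ✓; ∠WBK = 94.70° ✓; |BK| = 23.40 ✗.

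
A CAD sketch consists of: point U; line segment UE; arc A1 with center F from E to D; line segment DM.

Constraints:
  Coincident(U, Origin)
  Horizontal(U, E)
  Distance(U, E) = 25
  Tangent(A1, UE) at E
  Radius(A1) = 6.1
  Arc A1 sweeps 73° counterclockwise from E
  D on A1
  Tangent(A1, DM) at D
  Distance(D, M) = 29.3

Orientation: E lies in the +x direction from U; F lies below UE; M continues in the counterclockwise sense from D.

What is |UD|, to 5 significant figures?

19.647

U is at the origin; U and E share the same y with |UE| = 25.0 and E on the +x side, so E = (25.000, 0.0000). The tangent condition forces FE to be normal to UE, so F = E + (0, -6.1) = (25.000, -6.1000). On A1, E sits at bearing 90° from F; a 73° counterclockwise sweep puts D at bearing 163°, so D = F + 6.1·(cos 163°, sin 163°) = (19.167, -4.3165). Then |UD| = |D − U| = 19.647.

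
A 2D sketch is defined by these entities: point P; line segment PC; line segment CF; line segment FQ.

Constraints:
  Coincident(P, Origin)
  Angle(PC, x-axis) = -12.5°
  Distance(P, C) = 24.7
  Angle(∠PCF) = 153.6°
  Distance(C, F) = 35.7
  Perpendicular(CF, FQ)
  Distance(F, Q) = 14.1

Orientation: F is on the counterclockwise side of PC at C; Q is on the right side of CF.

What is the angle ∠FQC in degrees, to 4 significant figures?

68.45°

P is at the origin; PC runs at -12.5° with length 24.7, so C = 24.7·(cos -12.5°, sin -12.5°) = (24.11, -5.346). ∠PCF = 153.6°, so CF runs at -12.5° + (180° − 153.6°) = 13.90° from the x-axis; with |CF| = 35.7, F = C + 35.7·(cos 13.90°, sin 13.90°) = (58.77, 3.230). CF is perpendicular to FQ; with |FQ| = 14.1 on the right of CF, Q = F + 14.1·(0.2402, -0.9707) = (62.16, -10.46). Then cos ∠FQC = QF·QC / (|QF||QC|), giving 68.45°.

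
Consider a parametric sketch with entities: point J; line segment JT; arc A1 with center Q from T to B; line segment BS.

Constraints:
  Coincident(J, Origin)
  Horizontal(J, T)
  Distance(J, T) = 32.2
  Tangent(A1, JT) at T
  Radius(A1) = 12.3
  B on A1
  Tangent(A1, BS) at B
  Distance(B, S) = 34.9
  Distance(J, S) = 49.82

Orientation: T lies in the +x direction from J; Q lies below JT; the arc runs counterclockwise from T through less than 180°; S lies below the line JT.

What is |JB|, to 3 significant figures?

23.1

J is at the origin; JT is horizontal with |JT| = 32.2 and T on the +x side, so T = (32.2, 0.00). The tangent condition forces QT to be normal to JT, so Q = T + (0, -12.3) = (32.2, -12.3). Since QB ⟂ BS (tangency), |QS| = √(12.3² + 34.9²) = 37.0 regardless of where B sits on A1. So S lies on both circle(J, 49.82) and circle(Q, 37.0); the below-JT intersection is S = (18.0, -46.5). B is the foot of the tangent from S: B = (19.9, -11.6).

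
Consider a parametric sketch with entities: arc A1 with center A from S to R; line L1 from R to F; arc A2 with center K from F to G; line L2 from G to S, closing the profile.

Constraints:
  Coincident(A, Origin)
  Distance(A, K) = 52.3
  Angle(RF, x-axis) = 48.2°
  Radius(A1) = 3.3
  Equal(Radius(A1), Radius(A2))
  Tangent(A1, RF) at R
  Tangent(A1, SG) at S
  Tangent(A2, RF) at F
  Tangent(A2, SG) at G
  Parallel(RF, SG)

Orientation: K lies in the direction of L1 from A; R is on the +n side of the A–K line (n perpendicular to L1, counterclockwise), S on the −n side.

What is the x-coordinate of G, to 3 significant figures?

37.3

The slot axis is L1's direction at 48.2°, so u = (cos 48.2°, sin 48.2°) = (0.667, 0.745) and n = (−sin 48.2°, cos 48.2°) = (-0.745, 0.667). A is at the origin and K lies 52.3 along u from A, so K = 52.3·u = (34.9, 39.0). Tangency of A1 to both parallel lines with radius 3.3 puts R and S at A ± 3.3·n: R = (-2.46, 2.20), S = (2.46, -2.20). Equal radii place F and G the same way about K: F = K + 3.3·n = (32.4, 41.2), G = K − 3.3·n = (37.3, 36.8). So G.x = 37.3.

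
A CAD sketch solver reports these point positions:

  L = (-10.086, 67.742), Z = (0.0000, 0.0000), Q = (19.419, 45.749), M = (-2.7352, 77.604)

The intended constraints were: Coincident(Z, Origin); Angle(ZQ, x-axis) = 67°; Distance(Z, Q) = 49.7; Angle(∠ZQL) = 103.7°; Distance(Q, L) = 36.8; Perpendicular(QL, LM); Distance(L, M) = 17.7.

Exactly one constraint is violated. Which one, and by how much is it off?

Distance(L, M) = 17.7 — off by 5.40.

Z = (0.00, 0.00) ✓; ZQ at 67.00° ✓; |ZQ| = 49.70 ✓; ∠ZQL = 103.7° ✓; |QL| = 36.80 ✓; ∠(QL, LM) = 90.00° ✓; |LM| = 12.30 ✗.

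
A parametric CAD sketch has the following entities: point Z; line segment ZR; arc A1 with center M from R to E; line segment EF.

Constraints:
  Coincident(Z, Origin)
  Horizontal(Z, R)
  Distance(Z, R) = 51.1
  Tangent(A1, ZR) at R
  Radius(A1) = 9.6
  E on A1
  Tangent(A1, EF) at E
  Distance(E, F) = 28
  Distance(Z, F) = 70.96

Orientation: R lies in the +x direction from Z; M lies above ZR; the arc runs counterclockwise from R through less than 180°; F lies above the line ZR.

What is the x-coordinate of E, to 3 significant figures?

60.7

Z is at the origin; Z and R share the same y with |ZR| = 51.1 and R on the +x side, so R = (51.1, 0.00). A1 meets ZR tangentially, so MR is at right angles to ZR, so M = R + (0, 9.6) = (51.1, 9.60). Since ME ⟂ EF (tangency), |MF| = √(9.6² + 28.0²) = 29.6 regardless of where E sits on A1. So F lies on both circle(Z, 70.96) and circle(M, 29.6); the above-ZR intersection is F = (60.0, 37.8). E is the foot of the tangent from F: E = (60.7, 9.82).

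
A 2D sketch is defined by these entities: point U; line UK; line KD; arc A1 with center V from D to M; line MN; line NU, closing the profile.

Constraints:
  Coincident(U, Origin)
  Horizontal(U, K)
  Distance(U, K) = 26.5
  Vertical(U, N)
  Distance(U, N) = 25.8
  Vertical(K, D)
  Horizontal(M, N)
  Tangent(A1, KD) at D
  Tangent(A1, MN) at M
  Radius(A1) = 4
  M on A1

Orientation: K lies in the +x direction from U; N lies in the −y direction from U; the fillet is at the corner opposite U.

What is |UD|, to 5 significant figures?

34.315

U is at the origin; U and K share the same y with |UK| = 26.5 and K on the +x side, so K = (26.500, 0.0000). UN is vertical with |UN| = 25.8 and N on the −y side, so N = (0.0000, -25.800). The virtual corner opposite U is at (26.500, -25.800). The tangent condition forces VD to be normal to KD and the tangent condition forces VM to be normal to MN, with radius 4.0, so the center V sits 4.0 in from both sides at V = (22.500, -21.800). That places the tangent points at D = (26.500, -21.800) on KD and M = (22.500, -25.800) on MN. Then |UD| = |D − U| = 34.315.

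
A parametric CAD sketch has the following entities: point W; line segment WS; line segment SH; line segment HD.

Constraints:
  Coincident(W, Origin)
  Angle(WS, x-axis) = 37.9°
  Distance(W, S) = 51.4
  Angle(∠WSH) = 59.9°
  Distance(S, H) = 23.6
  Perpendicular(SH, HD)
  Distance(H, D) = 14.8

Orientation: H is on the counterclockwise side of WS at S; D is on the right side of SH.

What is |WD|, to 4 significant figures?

59.31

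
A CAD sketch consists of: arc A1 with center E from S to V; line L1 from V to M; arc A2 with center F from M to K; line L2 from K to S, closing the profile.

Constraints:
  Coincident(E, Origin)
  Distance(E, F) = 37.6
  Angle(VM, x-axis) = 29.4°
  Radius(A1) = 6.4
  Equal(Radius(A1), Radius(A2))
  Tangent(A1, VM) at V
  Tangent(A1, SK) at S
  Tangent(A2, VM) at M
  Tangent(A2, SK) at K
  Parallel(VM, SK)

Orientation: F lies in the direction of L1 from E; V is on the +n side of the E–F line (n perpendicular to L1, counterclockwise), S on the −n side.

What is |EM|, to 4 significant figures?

38.14

The slot axis is L1's direction at 29.4°, so u = (cos 29.4°, sin 29.4°) = (0.8712, 0.4909) and n = (−sin 29.4°, cos 29.4°) = (-0.4909, 0.8712). E is at the origin and F lies 37.6 along u from E, so F = 37.6·u = (32.76, 18.46). Tangency of A1 to both parallel lines with radius 6.4 puts V and S at E ± 6.4·n: V = (-3.142, 5.576), S = (3.142, -5.576). Equal radii place M and K the same way about F: M = F + 6.4·n = (29.62, 24.03), K = F − 6.4·n = (35.90, 12.88). Then |EM| = |M − E| = 38.14.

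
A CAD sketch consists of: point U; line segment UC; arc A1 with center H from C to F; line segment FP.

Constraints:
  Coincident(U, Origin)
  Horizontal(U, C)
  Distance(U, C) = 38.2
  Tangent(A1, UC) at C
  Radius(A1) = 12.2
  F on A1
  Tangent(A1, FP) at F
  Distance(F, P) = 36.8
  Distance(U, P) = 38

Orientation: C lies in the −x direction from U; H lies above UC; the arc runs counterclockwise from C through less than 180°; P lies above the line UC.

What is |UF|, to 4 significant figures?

28.42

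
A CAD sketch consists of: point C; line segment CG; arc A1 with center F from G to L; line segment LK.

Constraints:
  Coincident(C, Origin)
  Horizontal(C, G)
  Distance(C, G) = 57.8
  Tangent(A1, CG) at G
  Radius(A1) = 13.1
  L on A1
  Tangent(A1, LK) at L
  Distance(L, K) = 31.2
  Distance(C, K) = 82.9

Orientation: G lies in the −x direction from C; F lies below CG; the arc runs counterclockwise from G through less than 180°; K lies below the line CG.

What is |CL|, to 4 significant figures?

72.18

C is at the origin; CG is horizontal with |CG| = 57.8 and G on the −x side, so G = (-57.80, 0.000). Since A1 is tangent to CG there, FG ⟂ CG, so F = G + (0, -13.1) = (-57.80, -13.10). Since FL ⟂ LK (tangency), |FK| = √(13.1² + 31.2²) = 33.84 regardless of where L sits on A1. So K lies on both circle(C, 82.9) and circle(F, 33.84); the below-CG intersection is K = (-69.79, -44.74). L is the foot of the tangent from K: L = (-70.89, -13.56).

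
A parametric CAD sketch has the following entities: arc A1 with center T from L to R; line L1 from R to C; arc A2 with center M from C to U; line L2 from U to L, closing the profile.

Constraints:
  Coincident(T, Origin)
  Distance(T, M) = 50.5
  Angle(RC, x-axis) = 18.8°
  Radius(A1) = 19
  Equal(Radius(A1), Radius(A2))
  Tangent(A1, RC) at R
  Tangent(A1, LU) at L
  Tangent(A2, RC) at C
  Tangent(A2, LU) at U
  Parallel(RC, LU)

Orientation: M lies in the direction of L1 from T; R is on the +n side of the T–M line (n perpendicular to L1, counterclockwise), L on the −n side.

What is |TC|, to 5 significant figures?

53.956

The slot axis is L1's direction at 18.8°, so u = (cos 18.8°, sin 18.8°) = (0.94665, 0.32227) and n = (−sin 18.8°, cos 18.8°) = (-0.32227, 0.94665). T is at the origin and M lies 50.5 along u from T, so M = 50.5·u = (47.806, 16.274). Tangency of A1 to both parallel lines with radius 19.0 puts R and L at T ± 19.0·n: R = (-6.1230, 17.986), L = (6.1230, -17.986). Equal radii place C and U the same way about M: C = M + 19.0·n = (41.683, 34.261), U = M − 19.0·n = (53.929, -1.7119). Then |TC| = |C − T| = 53.956.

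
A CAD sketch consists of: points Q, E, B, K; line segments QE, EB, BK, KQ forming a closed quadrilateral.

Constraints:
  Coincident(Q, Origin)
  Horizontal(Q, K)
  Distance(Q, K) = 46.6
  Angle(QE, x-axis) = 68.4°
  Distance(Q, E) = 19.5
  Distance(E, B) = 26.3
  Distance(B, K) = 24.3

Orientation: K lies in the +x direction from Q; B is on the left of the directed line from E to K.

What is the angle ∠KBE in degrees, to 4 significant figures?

118.0°

Checks: |EB| = 26.30 ✓; |BK| = 24.30 ✓.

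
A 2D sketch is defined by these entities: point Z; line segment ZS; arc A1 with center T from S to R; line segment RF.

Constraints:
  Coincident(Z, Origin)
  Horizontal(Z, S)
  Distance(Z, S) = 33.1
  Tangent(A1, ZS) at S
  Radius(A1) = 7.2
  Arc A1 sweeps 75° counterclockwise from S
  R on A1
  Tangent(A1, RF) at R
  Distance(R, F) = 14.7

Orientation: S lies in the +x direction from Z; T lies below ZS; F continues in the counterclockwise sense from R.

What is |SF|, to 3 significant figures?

22.3

Z is at the origin; Z and S share the same y with |ZS| = 33.1 and S on the +x side, so S = (33.1, 0.00). Since A1 is tangent to ZS there, TS ⟂ ZS, so T = S + (0, -7.2) = (33.1, -7.20). On A1, S sits at bearing 90° from T; a 75° counterclockwise sweep puts R at bearing 165°, so R = T + 7.2·(cos 165°, sin 165°) = (26.1, -5.34). Tangency of A1 to RF means the radius TR is perpendicular to RF, so RF runs along (−sin 165°, cos 165°); with |RF| = 14.7, F = (22.3, -19.5). Then |SF| = |F − S| = 22.3.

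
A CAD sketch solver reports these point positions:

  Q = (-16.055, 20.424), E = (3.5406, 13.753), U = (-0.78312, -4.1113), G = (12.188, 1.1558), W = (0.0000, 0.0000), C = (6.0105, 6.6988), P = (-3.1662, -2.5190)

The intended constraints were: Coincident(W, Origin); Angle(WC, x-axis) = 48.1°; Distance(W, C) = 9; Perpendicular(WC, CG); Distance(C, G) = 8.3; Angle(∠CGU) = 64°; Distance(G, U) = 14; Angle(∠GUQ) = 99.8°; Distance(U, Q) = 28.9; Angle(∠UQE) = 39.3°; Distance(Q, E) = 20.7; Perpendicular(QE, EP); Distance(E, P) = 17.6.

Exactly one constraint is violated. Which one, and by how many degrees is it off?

Perpendicular(QE, EP) — off by 3.60°.

W = (0.00, 0.00) ✓; WC at 48.10° ✓; |WC| = 9.000 ✓; ∠(WC, CG) = 90.00° ✓; |CG| = 8.300 ✓; ∠CGU = 64.00° ✓; |GU| = 14.00 ✓; ∠GUQ = 99.80° ✓; |UQ| = 28.90 ✓; ∠UQE = 39.30° ✓; |QE| = 20.70 ✓; ∠(QE, EP) = 93.60° ✗; |EP| = 17.60 ✓.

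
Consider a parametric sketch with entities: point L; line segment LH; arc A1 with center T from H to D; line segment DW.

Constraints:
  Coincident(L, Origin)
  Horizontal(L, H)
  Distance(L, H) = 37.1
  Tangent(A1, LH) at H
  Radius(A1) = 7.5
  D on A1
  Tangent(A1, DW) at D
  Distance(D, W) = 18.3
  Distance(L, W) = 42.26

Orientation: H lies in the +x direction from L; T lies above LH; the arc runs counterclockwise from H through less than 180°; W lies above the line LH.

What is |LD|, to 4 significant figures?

44.82

L is at the origin; L and H share the same y with |LH| = 37.1 and H on the +x side, so H = (37.10, 0.000). A1 meets LH tangentially, so TH is at right angles to LH, so T = H + (0, 7.5) = (37.10, 7.500). Since TD ⟂ DW (tangency), |TW| = √(7.5² + 18.3²) = 19.78 regardless of where D sits on A1. So W lies on both circle(L, 42.26) and circle(T, 19.78); the above-LH intersection is W = (32.69, 26.78). D is the foot of the tangent from W: D = (43.23, 11.82).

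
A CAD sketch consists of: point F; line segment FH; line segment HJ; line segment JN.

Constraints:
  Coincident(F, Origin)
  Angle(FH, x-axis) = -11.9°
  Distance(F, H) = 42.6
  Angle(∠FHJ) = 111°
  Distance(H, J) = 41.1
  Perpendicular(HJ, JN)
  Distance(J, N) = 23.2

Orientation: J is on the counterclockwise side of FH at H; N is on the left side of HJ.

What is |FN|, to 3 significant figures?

58.8

∠FHJ = 111.0°, so HJ runs at -11.9° + (180° − 111.0°) = 57.1° from the x-axis; with |HJ| = 41.1, J = H + 41.1·(cos 57.1°, sin 57.1°) = (64.0, 25.7). HJ ⟂ JN; with |JN| = 23.2 on the left of HJ, N = J + 23.2·(-0.840, 0.543) = (44.5, 38.3). Then |FN| = |N − F| = 58.8.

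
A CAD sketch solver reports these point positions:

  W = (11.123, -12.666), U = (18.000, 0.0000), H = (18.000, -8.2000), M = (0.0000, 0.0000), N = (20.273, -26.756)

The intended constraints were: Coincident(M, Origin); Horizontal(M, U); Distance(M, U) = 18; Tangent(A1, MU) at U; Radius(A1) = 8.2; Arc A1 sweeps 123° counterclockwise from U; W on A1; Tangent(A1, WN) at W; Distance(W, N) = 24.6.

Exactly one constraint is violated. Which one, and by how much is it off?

Distance(W, N) = 24.6 — off by 7.80.

M = (0.00, 0.00) ✓; M.y = 0.00, U.y = 0.00 ✓; |MU| = 18.00 ✓; ∠(HU, UM) = 90.00° ✓; |HU| = 8.200 ✓; bearing(H→W) − bearing(H→U) = 123.0° ✓; |HW| = 8.200 ✓; ∠(HW, WN) = 90.00° ✓; |WN| = 16.80 ✗.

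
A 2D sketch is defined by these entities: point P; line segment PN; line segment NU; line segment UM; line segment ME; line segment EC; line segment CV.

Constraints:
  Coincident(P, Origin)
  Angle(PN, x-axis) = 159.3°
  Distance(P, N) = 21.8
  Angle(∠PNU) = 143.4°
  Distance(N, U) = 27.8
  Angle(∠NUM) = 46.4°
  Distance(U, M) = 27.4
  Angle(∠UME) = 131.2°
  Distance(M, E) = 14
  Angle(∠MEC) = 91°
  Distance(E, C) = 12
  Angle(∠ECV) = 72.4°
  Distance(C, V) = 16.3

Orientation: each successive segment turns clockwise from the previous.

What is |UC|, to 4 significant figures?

33.39

P is at the origin; PN runs at 159.3° with length 21.8, so N = (-20.39, 7.706). ∠PNU = 143.4° gives NU at 122.7° from the x-axis; with |NU| = 27.8, U = (-35.41, 31.10). ∠NUM = 46.4° gives UM at -10.90° from the x-axis; with |UM| = 27.4, M = (-8.506, 25.92). ∠UME = 131.2° gives ME at -59.70° from the x-axis; with |ME| = 14.0, E = (-1.442, 13.83). ∠MEC = 91.0° gives EC at -148.7° from the x-axis; with |EC| = 12.0, C = (-11.70, 7.597). Then |UC| = |C − U| = 33.39.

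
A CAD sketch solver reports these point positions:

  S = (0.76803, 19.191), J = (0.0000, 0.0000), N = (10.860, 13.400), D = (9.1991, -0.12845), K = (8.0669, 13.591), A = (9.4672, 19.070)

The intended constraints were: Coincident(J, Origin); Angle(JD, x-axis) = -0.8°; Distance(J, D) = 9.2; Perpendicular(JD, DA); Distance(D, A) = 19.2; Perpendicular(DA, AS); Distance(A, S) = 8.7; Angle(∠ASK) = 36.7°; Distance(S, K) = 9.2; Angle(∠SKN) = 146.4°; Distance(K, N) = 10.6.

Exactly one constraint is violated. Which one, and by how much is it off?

Distance(K, N) = 10.6 — off by 7.80.

J = (0.00, 0.00) ✓; JD at -0.8000° ✓; |JD| = 9.200 ✓; ∠(JD, DA) = 90.00° ✓; |DA| = 19.20 ✓; ∠(DA, AS) = 90.00° ✓; |AS| = 8.700 ✓; ∠ASK = 36.70° ✓; |SK| = 9.200 ✓; ∠SKN = 146.4° ✓; |KN| = 2.800 ✗.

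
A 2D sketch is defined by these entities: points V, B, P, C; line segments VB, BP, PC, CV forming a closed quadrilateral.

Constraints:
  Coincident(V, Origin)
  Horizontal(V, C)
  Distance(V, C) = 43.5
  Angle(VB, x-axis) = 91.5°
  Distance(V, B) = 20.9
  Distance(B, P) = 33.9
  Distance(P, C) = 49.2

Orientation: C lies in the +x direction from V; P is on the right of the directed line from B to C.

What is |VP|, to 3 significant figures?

13.4

V is at the origin; VC is horizontal with |VC| = 43.5 and C in +x, so C = (43.5, 0). VB runs at 91.5° with |VB| = 20.9, so B = (-0.547, 20.9). P is determined by |BP| = 33.9 and |PC| = 49.2 together: it lies at the intersection of circle(B, 33.9) and circle(C, 49.2). With |BC| = 48.8, the foot of the radical line on BC is 11.3 from B and the perpendicular offset is √(33.9² − 11.3²) = 31.9. Taking the right-of-BC solution: P = (-4.00, -12.8).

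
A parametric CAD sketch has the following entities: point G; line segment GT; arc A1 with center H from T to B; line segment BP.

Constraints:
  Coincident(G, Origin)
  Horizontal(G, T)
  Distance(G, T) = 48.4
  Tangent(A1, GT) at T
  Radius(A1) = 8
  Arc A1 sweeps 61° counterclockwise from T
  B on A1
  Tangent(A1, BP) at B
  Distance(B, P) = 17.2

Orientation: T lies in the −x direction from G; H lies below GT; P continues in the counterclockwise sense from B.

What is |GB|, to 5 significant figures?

55.550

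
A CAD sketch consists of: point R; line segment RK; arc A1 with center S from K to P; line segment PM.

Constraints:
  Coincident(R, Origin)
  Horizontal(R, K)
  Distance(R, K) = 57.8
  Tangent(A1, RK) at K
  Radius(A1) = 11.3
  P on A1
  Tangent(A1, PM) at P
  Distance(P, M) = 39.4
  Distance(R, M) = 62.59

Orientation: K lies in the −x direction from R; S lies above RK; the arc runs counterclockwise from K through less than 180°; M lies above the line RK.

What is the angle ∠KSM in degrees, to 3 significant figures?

154°

Checks: |SP| = 11.30 ✓; ∠(SP, PM) = 90.00° ✓; |PM| = 39.40 ✓; |RM| = 62.59 ✓.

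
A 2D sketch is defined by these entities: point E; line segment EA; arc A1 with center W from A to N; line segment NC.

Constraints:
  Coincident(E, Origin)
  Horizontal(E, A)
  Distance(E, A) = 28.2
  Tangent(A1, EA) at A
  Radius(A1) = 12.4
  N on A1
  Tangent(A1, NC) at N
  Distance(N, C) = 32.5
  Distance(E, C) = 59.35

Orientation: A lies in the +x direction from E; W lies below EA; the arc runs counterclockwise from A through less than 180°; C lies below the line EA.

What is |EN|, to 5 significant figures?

26.931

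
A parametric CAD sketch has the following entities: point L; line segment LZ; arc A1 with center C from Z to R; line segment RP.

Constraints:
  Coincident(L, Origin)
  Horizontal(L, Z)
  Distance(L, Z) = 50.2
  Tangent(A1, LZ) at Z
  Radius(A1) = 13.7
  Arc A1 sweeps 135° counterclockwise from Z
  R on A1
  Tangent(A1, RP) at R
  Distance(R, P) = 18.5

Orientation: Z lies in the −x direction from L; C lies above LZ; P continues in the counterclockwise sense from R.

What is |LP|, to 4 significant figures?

64.83

L is at the origin; L and Z share the same y with |LZ| = 50.2 and Z on the −x side, so Z = (-50.20, 0.000). A1 meets LZ tangentially, so CZ is at right angles to LZ, so C = Z + (0, 13.7) = (-50.20, 13.70). On A1, Z sits at bearing -90° from C; a 135° counterclockwise sweep puts R at bearing 45°, so R = C + 13.7·(cos 45°, sin 45°) = (-40.51, 23.39). Since A1 is tangent to RP there, CR ⟂ RP, so RP runs along (−sin 45°, cos 45°); with |RP| = 18.5, P = (-53.59, 36.47). Then |LP| = |P − L| = 64.83.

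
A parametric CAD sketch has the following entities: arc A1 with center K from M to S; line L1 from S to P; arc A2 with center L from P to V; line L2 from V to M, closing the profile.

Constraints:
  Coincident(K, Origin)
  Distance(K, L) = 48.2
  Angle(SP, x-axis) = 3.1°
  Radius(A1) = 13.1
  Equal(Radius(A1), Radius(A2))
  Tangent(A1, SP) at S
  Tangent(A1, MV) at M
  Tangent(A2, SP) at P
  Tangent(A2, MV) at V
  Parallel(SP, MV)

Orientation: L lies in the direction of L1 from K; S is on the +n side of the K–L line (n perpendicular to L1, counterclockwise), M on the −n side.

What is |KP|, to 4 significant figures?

49.95

The slot axis is L1's direction at 3.1°, so u = (cos 3.1°, sin 3.1°) = (0.9985, 0.05408) and n = (−sin 3.1°, cos 3.1°) = (-0.05408, 0.9985). K is at the origin and L lies 48.2 along u from K, so L = 48.2·u = (48.13, 2.607). Tangency of A1 to both parallel lines with radius 13.1 puts S and M at K ± 13.1·n: S = (-0.7084, 13.08), M = (0.7084, -13.08). Equal radii place P and V the same way about L: P = L + 13.1·n = (47.42, 15.69), V = L − 13.1·n = (48.84, -10.47). Then |KP| = |P − K| = 49.95.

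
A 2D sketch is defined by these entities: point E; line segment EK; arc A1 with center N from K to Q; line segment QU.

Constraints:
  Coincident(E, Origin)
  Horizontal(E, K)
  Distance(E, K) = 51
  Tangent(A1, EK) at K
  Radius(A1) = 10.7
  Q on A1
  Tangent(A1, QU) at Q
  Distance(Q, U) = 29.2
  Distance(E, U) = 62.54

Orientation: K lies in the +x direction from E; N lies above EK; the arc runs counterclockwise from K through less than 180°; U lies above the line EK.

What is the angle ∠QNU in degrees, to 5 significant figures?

69.875°

Checks: |NQ| = 10.70 ✓; ∠(NQ, QU) = 90.00° ✓; |QU| = 29.20 ✓; |EU| = 62.54 ✓.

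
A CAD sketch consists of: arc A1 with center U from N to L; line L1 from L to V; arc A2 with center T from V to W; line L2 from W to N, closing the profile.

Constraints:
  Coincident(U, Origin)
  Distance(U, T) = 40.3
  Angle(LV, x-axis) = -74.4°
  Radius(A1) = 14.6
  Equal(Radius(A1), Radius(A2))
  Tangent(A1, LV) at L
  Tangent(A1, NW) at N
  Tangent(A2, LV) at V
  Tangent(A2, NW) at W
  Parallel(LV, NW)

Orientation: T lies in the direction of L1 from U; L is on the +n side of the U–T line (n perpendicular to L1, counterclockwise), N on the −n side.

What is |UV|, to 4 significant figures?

42.86

The slot axis is L1's direction at -74.4°, so u = (cos -74.4°, sin -74.4°) = (0.2689, -0.9632) and n = (−sin -74.4°, cos -74.4°) = (0.9632, 0.2689). U is at the origin and T lies 40.3 along u from U, so T = 40.3·u = (10.84, -38.82). Tangency of A1 to both parallel lines with radius 14.6 puts L and N at U ± 14.6·n: L = (14.06, 3.926), N = (-14.06, -3.926). Equal radii place V and W the same way about T: V = T + 14.6·n = (24.90, -34.89), W = T − 14.6·n = (-3.225, -42.74). Then |UV| = |V − U| = 42.86.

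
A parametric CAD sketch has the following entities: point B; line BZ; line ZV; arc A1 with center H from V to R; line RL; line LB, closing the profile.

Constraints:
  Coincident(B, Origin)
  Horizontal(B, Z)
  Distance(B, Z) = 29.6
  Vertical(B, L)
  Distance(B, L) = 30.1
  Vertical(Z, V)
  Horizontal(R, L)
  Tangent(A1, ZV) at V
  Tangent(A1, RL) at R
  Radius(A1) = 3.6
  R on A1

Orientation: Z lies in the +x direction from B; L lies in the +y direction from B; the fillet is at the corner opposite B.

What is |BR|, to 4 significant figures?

39.77

B is at the origin; BZ is horizontal with |BZ| = 29.6 and Z on the +x side, so Z = (29.60, 0.000). BL is vertical with |BL| = 30.1 and L on the +y side, so L = (0.000, 30.10). The virtual corner opposite B is at (29.60, 30.10). Tangency of A1 to ZV means the radius HV is perpendicular to ZV and A1 meets RL tangentially, so HR is at right angles to RL, with radius 3.6, so the center H sits 3.6 in from both sides at H = (26.00, 26.50). That places the tangent points at V = (29.60, 26.50) on ZV and R = (26.00, 30.10) on RL. Then |BR| = |R − B| = 39.77.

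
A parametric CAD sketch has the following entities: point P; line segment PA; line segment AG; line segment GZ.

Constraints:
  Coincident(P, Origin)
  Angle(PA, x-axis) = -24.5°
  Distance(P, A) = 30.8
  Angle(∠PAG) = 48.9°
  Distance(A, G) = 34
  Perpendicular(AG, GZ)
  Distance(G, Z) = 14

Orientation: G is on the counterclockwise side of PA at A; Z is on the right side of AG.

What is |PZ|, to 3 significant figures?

39.7

∠PAG = 48.9°, so AG runs at -24.5° + (180° − 48.9°) = 107° from the x-axis; with |AG| = 34.0, G = A + 34.0·(cos 107°, sin 107°) = (18.3, 19.8). AG is perpendicular to GZ; with |GZ| = 14.0 on the right of AG, Z = G + 14.0·(0.958, 0.286) = (31.7, 23.8). Then |PZ| = |Z − P| = 39.7.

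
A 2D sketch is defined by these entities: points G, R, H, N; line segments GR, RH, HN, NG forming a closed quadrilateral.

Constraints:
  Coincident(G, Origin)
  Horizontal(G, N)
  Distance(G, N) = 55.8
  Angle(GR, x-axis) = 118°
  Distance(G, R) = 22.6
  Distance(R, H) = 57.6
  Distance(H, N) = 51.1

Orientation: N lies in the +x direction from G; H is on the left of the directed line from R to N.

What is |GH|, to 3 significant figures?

62.5

Checks: G.y = 0.00, N.y = 0.00 ✓; |RH| = 57.60 ✓; |HN| = 51.10 ✓.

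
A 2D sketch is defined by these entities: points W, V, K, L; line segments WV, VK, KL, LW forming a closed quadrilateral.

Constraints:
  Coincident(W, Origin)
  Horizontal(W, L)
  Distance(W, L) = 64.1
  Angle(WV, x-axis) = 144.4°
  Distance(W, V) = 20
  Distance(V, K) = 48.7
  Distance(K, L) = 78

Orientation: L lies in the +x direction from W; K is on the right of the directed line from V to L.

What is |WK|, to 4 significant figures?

36.16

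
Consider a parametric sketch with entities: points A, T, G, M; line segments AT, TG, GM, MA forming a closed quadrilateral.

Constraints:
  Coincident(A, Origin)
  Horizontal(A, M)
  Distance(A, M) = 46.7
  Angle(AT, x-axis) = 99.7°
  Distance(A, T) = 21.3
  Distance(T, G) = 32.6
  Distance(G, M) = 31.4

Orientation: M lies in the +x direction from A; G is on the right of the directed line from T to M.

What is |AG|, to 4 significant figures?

16.60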